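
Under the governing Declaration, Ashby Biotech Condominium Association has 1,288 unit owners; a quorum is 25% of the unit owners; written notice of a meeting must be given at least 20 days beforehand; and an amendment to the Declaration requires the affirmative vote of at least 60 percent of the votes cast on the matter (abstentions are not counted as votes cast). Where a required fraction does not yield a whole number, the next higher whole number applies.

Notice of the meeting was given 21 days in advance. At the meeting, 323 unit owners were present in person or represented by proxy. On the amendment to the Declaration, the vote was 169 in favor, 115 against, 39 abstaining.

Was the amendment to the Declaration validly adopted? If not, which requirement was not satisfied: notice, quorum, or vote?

Notice: 21 days given; 20 required. Satisfied.
Quorum: 25% of 1,288 = 322; 323 present. Satisfied.
Vote: requires three-fifths of the votes cast (323 − 39 abstaining = 284); 3/5 of 284 = 170.40, rounded up to 171, so 171 needed; 169 in favor. Not satisfied.

Invalid — vote requirement not satisfied.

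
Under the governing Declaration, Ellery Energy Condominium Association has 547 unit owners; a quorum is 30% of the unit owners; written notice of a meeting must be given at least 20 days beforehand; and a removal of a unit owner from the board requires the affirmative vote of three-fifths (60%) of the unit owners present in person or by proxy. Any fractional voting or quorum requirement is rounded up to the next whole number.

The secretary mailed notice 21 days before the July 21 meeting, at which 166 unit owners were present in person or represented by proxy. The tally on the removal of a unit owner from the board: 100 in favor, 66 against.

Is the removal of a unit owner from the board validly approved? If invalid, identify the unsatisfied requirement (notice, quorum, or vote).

Notice: 21 days given; 20 required. Satisfied.
Quorum: 30% of 547 = 164.10, rounded up to 165; 166 present. Satisfied.
Vote: requires three-fifths of those present (166); 3/5 of 166 = 99.60, rounded up to 100, so 100 needed; 100 in favor. Satisfied.

Valid — all requirements satisfied.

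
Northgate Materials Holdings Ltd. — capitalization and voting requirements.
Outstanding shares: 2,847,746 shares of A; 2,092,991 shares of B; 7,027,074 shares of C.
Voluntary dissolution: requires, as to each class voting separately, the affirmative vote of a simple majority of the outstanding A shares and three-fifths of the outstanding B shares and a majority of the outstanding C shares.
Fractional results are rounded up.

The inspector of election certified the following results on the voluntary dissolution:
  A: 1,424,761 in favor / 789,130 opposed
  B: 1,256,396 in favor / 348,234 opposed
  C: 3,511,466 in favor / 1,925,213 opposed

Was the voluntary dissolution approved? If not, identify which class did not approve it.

A: a majority of 2847746 is 1423874; 1,423,874 required, 1,424,761 in favor — approved.
B: 3/5 of 2092991 = 1255794.60, rounded up to 1255795; 1,255,795 required, 1,256,396 in favor — approved.
C: a majority of 7027074 is 3513538; 3,513,538 required, 3,511,466 in favor — not approved.

Not approved — the C shares did not give the required vote.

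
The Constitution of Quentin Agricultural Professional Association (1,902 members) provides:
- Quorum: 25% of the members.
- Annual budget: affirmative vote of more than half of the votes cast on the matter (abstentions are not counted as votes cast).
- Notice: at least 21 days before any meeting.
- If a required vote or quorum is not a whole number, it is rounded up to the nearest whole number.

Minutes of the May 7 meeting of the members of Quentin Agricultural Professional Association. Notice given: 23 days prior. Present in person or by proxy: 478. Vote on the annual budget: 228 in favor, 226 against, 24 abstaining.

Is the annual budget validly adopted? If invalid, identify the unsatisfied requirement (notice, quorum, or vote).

Notice: 23 days given; 21 required. Satisfied.
Quorum: 25% of 1,902 = 475.50, rounded up to 476; 478 present. Satisfied.
Vote: requires a majority of the votes cast (478 − 24 abstaining = 454); a majority of 454 is 228, so 228 needed; 228 in favor. Satisfied.

Valid — all requirements satisfied.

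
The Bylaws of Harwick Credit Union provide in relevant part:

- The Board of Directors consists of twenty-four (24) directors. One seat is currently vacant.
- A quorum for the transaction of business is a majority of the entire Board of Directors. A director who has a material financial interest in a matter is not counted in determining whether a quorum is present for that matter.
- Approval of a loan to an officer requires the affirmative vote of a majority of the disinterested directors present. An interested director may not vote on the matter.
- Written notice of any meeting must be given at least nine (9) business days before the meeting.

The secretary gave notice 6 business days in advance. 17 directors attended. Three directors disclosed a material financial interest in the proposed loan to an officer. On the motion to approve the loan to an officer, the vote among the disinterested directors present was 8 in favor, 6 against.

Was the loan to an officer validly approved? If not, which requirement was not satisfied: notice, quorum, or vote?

Notice: 6 business days given; 9 required (6 < 9). Not satisfied.
Quorum: 17 present, but the 3 interested directors do not count, leaving 14. Quorum is 13. Satisfied.
Vote: the loan to an officer requires a majority of the disinterested directors present (17 − 3 = 14). A majority of 14 is 8, so 8 affirmative votes are needed; 8 voted in favor. Satisfied.

Invalid — notice requirement not satisfied.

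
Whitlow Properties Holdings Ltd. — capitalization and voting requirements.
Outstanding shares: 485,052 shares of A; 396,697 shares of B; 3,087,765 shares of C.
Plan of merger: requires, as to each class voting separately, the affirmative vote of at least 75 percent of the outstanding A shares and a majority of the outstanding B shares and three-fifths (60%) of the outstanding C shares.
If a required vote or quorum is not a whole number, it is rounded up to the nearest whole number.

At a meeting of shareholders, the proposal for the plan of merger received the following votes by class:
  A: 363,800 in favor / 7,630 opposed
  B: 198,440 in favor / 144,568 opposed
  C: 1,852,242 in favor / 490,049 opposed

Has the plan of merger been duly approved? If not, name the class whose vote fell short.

Not approved — the C shares did not give the required vote.

A: 3/4 of 485052 = 363789; 363,789 required, 363,800 in favor — approved.
B: a majority of 396697 is 198349; 198,349 required, 198,440 in favor — approved.
C: 3/5 of 3087765 = 1852659; 1,852,659 required, 1,852,242 in favor — not approved.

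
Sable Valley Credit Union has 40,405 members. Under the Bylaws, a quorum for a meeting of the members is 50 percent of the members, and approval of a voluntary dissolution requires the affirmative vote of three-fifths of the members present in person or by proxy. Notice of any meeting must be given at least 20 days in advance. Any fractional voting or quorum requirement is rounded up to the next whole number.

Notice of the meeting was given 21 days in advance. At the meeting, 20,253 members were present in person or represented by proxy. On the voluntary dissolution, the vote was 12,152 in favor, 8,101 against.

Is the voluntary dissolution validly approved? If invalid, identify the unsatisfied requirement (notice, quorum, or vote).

Notice: 21 days given; 20 required. Satisfied.
Quorum: 50% of 40,405 = 20,202.50, rounded up to 20,203; 20,253 present. Satisfied.
Vote: requires three-fifths of those present (20,253); 3/5 of 20253 = 12151.80, rounded up to 12152, so 12,152 needed; 12,152 in favor. Satisfied.

Valid — all requirements satisfied.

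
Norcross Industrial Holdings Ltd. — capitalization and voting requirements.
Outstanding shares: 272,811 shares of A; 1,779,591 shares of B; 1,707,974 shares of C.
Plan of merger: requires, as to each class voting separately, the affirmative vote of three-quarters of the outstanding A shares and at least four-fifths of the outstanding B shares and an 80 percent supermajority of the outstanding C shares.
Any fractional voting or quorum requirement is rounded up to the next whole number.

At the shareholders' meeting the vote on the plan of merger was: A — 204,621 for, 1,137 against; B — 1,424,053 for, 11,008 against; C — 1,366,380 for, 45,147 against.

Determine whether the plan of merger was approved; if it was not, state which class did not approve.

Approved — every class gave the required vote.

A: 3/4 of 272811 = 204608.25, rounded up to 204609; 204,609 required, 204,621 in favor — approved.
B: 4/5 of 1779591 = 1423672.80, rounded up to 1423673; 1,423,673 required, 1,424,053 in favor — approved.
C: 4/5 of 1707974 = 1366379.20, rounded up to 1366380; 1,366,380 required, 1,366,380 in favor — approved.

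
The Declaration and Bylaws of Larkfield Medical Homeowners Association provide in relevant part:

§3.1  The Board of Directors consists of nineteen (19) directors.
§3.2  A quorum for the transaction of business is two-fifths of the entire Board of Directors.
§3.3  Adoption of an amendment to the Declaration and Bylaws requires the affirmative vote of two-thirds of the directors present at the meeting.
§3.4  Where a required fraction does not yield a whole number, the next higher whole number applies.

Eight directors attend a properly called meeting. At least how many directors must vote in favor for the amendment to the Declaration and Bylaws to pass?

The amendment to the Declaration and Bylaws requires two-thirds of the directors present (8).
2/3 of 8 = 5.33, rounded up to 6.

6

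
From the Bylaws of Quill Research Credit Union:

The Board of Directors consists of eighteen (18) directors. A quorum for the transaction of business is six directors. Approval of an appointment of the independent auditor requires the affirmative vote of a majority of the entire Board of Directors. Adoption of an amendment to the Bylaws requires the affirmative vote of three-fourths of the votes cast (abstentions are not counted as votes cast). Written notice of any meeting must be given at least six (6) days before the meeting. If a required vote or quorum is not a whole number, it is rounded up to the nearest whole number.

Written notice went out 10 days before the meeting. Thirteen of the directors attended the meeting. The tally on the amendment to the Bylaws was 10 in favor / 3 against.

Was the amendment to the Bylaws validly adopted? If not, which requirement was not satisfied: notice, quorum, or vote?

Notice: 10 days given; 6 required (10 ≥ 6). Satisfied.
Quorum: 13 present; quorum is 6. Satisfied.
Vote: the amendment to the Bylaws requires three-fourths of the votes cast (13). 3/4 of 13 = 9.75, rounded up to 10, so 10 affirmative votes are needed; 10 voted in favor. Satisfied.

Valid — all requirements satisfied.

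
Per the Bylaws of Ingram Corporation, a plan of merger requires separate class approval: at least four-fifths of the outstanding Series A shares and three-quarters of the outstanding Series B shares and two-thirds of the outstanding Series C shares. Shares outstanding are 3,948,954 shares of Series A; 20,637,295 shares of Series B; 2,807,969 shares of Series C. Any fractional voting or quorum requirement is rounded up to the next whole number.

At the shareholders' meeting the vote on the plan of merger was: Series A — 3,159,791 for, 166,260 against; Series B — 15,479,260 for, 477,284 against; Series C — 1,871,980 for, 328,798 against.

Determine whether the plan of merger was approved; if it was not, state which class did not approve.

Approved — every class gave the required vote.

Series A: 4/5 of 3948954 = 3159163.20, rounded up to 3159164; 3,159,164 required, 3,159,791 in favor — approved.
Series B: 3/4 of 20637295 = 15477971.25, rounded up to 15477972; 15,477,972 required, 15,479,260 in favor — approved.
Series C: 2/3 of 2807969 = 1871979.33, rounded up to 1871980; 1,871,980 required, 1,871,980 in favor — approved.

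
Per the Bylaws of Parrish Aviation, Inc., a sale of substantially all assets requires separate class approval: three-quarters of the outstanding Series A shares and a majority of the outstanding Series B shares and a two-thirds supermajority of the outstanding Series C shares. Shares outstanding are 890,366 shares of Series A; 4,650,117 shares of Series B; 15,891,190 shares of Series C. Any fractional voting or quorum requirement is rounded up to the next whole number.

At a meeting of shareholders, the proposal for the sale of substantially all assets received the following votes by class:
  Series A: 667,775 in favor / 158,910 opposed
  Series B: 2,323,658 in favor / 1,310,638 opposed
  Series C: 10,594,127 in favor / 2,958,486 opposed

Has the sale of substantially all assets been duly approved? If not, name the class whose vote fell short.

Not approved — the Series B shares did not give the required vote.

Series A: 3/4 of 890366 = 667774.50, rounded up to 667775; 667,775 required, 667,775 in favor — approved.
Series B: a majority of 4650117 is 2325059; 2,325,059 required, 2,323,658 in favor — not approved.
Series C: 2/3 of 15891190 = 10594126.67, rounded up to 10594127; 10,594,127 required, 10,594,127 in favor — approved.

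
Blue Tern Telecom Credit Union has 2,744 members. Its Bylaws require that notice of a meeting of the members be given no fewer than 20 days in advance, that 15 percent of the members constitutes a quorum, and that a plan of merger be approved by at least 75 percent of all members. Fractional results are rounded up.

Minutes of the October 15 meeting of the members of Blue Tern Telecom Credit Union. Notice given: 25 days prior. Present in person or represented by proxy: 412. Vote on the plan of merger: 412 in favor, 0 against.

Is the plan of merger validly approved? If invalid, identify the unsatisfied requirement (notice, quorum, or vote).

Invalid — vote requirement not satisfied.

Notice: 25 days given; 20 required. Satisfied.
Quorum: 15% of 2,744 = 411.60, rounded up to 412; 412 present. Satisfied.
Vote: requires three-fourths of all members (2,744); 3/4 of 2744 = 2058, so 2,058 needed; 412 in favor. Not satisfied.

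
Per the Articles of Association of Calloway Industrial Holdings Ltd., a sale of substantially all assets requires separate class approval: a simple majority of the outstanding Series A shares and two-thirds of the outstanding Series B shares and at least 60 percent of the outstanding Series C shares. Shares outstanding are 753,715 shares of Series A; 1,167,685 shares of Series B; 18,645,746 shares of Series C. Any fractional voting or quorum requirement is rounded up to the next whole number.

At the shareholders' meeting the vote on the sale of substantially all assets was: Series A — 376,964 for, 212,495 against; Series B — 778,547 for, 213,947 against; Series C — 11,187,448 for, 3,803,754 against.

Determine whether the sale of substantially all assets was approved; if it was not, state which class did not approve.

Approved — every class gave the required vote.

Series A: a majority of 753715 is 376858; 376,858 required, 376,964 in favor — approved.
Series B: 2/3 of 1167685 = 778456.67, rounded up to 778457; 778,457 required, 778,547 in favor — approved.
Series C: 3/5 of 18645746 = 11187447.60, rounded up to 11187448; 11,187,448 required, 11,187,448 in favor — approved.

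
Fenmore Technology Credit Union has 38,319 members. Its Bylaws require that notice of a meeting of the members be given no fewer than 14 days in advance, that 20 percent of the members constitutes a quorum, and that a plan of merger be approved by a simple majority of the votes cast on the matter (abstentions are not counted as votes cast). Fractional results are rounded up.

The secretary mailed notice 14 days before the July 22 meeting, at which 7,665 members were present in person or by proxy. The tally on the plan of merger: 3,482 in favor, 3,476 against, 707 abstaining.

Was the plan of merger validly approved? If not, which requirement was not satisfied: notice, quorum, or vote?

Valid — all requirements satisfied.

Notice: 14 days given; 14 required. Satisfied.
Quorum: 20% of 38,319 = 7,663.80, rounded up to 7,664; 7,665 present. Satisfied.
Vote: requires a majority of the votes cast (7,665 − 707 abstaining = 6,958); a majority of 6958 is 3480, so 3,480 needed; 3,482 in favor. Satisfied.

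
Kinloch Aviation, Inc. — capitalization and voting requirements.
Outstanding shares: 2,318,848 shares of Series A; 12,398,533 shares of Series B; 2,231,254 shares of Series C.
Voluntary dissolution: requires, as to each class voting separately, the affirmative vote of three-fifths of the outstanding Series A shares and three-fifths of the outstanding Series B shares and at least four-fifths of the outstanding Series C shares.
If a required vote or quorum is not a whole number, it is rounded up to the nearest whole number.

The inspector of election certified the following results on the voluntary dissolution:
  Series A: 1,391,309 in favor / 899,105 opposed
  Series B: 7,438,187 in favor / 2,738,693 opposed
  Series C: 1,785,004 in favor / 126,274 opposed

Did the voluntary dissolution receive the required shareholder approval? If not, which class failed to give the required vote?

Series A: 3/5 of 2318848 = 1391308.80, rounded up to 1391309; 1,391,309 required, 1,391,309 in favor — approved.
Series B: 3/5 of 12398533 = 7439119.80, rounded up to 7439120; 7,439,120 required, 7,438,187 in favor — not approved.
Series C: 4/5 of 2231254 = 1785003.20, rounded up to 1785004; 1,785,004 required, 1,785,004 in favor — approved.

Not approved — the Series B shares did not give the required vote.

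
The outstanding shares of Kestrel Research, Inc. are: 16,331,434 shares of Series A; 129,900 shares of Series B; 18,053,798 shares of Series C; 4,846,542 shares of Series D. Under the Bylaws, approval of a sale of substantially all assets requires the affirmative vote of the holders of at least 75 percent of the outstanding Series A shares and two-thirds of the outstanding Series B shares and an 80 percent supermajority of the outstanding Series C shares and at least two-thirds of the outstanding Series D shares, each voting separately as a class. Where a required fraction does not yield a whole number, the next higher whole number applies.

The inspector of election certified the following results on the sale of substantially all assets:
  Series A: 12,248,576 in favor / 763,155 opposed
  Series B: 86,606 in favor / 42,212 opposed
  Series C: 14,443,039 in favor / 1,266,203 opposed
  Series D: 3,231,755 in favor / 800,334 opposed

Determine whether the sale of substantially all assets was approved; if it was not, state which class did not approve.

Approved — every class gave the required vote.

Series A: 3/4 of 16331434 = 12248575.50, rounded up to 12248576; 12,248,576 required, 12,248,576 in favor — approved.
Series B: 2/3 of 129900 = 86600; 86,600 required, 86,606 in favor — approved.
Series C: 4/5 of 18053798 = 14443038.40, rounded up to 14443039; 14,443,039 required, 14,443,039 in favor — approved.
Series D: 2/3 of 4846542 = 3231028; 3,231,028 required, 3,231,755 in favor — approved.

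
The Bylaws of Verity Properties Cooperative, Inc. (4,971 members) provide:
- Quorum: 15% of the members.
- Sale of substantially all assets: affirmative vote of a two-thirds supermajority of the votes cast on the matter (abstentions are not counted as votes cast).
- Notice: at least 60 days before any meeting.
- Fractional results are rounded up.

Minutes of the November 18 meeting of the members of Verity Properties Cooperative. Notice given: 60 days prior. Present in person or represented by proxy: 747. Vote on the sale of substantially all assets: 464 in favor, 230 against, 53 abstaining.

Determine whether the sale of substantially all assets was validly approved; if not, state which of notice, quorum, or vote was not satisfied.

Valid — all requirements satisfied.

Notice: 60 days given; 60 required. Satisfied.
Quorum: 15% of 4,971 = 745.65, rounded up to 746; 747 present. Satisfied.
Vote: requires two-thirds of the votes cast (747 − 53 abstaining = 694); 2/3 of 694 = 462.67, rounded up to 463, so 463 needed; 464 in favor. Satisfied.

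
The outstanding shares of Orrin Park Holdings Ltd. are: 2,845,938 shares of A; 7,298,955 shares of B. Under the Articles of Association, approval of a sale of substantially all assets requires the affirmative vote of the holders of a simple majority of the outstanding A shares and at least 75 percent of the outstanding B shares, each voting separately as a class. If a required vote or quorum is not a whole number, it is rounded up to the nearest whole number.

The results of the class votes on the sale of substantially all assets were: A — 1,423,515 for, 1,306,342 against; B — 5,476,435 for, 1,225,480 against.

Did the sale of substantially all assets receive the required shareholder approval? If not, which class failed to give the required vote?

A: a majority of 2845938 is 1422970; 1,422,970 required, 1,423,515 in favor — approved.
B: 3/4 of 7298955 = 5474216.25, rounded up to 5474217; 5,474,217 required, 5,476,435 in favor — approved.

Approved — every class gave the required vote.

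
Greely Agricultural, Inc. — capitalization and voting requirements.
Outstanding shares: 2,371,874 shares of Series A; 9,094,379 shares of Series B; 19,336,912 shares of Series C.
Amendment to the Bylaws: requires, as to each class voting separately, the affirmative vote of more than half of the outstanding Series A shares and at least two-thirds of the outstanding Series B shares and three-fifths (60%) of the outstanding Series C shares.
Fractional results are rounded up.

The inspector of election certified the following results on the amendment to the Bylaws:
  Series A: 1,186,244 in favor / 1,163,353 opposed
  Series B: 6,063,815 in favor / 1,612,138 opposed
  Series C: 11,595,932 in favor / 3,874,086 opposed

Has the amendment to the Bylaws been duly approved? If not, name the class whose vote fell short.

Not approved — the Series C shares did not give the required vote.

Series A: a majority of 2371874 is 1185938; 1,185,938 required, 1,186,244 in favor — approved.
Series B: 2/3 of 9094379 = 6062919.33, rounded up to 6062920; 6,062,920 required, 6,063,815 in favor — approved.
Series C: 3/5 of 19336912 = 11602147.20, rounded up to 11602148; 11,602,148 required, 11,595,932 in favor — not approved.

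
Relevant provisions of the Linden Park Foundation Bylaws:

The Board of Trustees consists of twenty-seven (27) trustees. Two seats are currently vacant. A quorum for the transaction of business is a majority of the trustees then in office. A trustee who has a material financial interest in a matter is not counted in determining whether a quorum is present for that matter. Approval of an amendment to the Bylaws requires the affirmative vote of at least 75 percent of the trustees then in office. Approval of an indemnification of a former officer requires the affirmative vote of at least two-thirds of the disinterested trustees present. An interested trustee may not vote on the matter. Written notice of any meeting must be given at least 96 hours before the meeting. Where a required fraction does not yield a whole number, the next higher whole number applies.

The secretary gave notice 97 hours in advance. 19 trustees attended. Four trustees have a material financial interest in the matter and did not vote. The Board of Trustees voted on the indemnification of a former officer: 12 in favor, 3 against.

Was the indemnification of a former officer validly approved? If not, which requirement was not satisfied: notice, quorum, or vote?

Notice: 97 hours given; 96 required (97 ≥ 96). Satisfied.
Quorum: 19 present, but the 4 interested trustees do not count, leaving 15. Quorum is 13. Satisfied.
Vote: the indemnification of a former officer requires two-thirds of the disinterested trustees present (19 − 4 = 15). 2/3 of 15 = 10, so 10 affirmative votes are needed; 12 voted in favor. Satisfied.

Valid — all requirements satisfied.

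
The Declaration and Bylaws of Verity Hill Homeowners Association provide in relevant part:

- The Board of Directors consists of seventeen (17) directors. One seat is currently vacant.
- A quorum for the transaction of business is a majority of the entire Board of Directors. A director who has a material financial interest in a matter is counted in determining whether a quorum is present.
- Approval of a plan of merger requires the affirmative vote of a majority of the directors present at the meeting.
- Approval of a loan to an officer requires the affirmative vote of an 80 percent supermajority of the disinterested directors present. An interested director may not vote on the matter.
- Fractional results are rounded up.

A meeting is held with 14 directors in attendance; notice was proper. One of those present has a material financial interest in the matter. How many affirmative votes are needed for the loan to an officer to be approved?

The loan to an officer requires four-fifths of the disinterested directors present (14 − 1 = 13).
4/5 of 13 = 10.40, rounded up to 11.

11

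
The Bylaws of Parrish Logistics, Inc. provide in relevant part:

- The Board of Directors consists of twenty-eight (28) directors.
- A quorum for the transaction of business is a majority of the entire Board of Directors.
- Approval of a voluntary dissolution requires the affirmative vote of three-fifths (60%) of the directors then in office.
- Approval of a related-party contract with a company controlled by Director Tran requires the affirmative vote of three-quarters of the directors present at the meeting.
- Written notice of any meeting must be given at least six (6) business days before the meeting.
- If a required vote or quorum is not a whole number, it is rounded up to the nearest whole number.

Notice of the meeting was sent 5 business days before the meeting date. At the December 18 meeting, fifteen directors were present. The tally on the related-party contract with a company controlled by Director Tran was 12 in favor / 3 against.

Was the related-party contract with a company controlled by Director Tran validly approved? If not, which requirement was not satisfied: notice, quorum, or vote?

Notice: 5 business days given; 6 required (5 < 6). Not satisfied.
Quorum: 15 present; quorum is 15. Satisfied.
Vote: the related-party contract with a company controlled by Director Tran requires three-fourths of the directors present (15). 3/4 of 15 = 11.25, rounded up to 12, so 12 affirmative votes are needed; 12 voted in favor. Satisfied.

Invalid — notice requirement not satisfied.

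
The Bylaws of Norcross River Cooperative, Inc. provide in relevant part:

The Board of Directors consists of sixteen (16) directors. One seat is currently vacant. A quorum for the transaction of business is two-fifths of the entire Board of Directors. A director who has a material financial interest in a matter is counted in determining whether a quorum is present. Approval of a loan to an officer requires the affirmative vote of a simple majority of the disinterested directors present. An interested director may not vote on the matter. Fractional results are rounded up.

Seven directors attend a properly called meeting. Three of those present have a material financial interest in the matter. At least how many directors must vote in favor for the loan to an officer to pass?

The loan to an officer requires a majority of the disinterested directors present (7 − 3 = 4).
A majority of 4 is 3.

3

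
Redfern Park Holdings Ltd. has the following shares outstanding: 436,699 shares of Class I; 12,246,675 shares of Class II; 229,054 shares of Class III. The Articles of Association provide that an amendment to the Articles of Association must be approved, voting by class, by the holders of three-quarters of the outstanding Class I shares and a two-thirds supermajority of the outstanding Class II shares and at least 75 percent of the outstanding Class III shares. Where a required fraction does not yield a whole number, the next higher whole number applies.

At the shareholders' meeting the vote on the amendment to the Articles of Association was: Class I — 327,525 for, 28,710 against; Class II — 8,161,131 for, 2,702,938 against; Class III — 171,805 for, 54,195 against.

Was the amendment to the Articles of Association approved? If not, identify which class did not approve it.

Not approved — the Class II shares did not give the required vote.

Class I: 3/4 of 436699 = 327524.25, rounded up to 327525; 327,525 required, 327,525 in favor — approved.
Class II: 2/3 of 12246675 = 8164450; 8,164,450 required, 8,161,131 in favor — not approved.
Class III: 3/4 of 229054 = 171790.50, rounded up to 171791; 171,791 required, 171,805 in favor — approved.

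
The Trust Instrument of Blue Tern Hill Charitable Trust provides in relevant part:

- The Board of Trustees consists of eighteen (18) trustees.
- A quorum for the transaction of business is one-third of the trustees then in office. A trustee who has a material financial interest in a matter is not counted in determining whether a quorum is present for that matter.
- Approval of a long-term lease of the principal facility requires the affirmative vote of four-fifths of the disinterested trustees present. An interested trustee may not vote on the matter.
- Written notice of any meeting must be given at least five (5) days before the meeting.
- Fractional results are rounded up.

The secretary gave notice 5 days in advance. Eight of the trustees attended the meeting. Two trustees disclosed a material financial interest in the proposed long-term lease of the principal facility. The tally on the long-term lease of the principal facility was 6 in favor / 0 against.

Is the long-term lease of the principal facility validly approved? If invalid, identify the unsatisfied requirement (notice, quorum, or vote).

Notice: 5 days given; 5 required (5 ≥ 5). Satisfied.
Quorum: 8 present, but the 2 interested trustees do not count, leaving 6. Quorum is 6. Satisfied.
Vote: the long-term lease of the principal facility requires four-fifths of the disinterested trustees present (8 − 2 = 6). 4/5 of 6 = 4.80, rounded up to 5, so 5 affirmative votes are needed; 6 voted in favor. Satisfied.

Valid — all requirements satisfied.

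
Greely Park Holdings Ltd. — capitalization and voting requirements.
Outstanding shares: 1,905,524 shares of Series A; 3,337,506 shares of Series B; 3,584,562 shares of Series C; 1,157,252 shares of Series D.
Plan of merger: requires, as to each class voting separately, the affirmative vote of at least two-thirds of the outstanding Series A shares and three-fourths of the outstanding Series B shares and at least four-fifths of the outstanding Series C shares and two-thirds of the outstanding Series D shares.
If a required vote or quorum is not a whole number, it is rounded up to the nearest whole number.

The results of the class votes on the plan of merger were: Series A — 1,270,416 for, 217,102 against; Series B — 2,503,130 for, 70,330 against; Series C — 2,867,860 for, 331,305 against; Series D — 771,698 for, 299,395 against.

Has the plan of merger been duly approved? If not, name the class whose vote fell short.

Series A: 2/3 of 1905524 = 1270349.33, rounded up to 1270350; 1,270,350 required, 1,270,416 in favor — approved.
Series B: 3/4 of 3337506 = 2503129.50, rounded up to 2503130; 2,503,130 required, 2,503,130 in favor — approved.
Series C: 4/5 of 3584562 = 2867649.60, rounded up to 2867650; 2,867,650 required, 2,867,860 in favor — approved.
Series D: 2/3 of 1157252 = 771501.33, rounded up to 771502; 771,502 required, 771,698 in favor — approved.

Approved — every class gave the required vote.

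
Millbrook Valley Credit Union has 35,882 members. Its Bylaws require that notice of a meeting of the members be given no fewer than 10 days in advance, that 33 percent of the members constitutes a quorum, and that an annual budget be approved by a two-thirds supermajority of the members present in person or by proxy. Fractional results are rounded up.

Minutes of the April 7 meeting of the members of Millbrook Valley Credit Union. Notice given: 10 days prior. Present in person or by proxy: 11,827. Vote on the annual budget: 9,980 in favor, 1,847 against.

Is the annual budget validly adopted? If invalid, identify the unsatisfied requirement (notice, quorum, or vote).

Invalid — quorum requirement not satisfied.

Notice: 10 days given; 10 required. Satisfied.
Quorum: 33% of 35,882 = 11,841.06, rounded up to 11,842; 11,827 present. Not satisfied.
Vote: requires two-thirds of those present (11,827); 2/3 of 11827 = 7884.67, rounded up to 7885, so 7,885 needed; 9,980 in favor. Satisfied.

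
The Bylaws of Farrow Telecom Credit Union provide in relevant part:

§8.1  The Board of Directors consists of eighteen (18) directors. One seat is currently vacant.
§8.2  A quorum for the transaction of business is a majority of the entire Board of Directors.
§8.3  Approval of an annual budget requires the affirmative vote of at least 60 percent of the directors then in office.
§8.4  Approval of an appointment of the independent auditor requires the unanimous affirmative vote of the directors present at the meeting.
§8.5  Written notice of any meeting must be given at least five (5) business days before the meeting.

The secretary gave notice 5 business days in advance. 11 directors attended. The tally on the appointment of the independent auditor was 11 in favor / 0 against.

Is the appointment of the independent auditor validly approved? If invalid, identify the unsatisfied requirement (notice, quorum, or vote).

Valid — all requirements satisfied.

Notice: 5 business days given; 5 required (5 ≥ 5). Satisfied.
Quorum: 11 present; quorum is 10. Satisfied.
Vote: the appointment of the independent auditor requires the unanimous vote of the directors present (11). Unanimous means all 11, so 11 affirmative votes are needed; 11 voted in favor. Satisfied.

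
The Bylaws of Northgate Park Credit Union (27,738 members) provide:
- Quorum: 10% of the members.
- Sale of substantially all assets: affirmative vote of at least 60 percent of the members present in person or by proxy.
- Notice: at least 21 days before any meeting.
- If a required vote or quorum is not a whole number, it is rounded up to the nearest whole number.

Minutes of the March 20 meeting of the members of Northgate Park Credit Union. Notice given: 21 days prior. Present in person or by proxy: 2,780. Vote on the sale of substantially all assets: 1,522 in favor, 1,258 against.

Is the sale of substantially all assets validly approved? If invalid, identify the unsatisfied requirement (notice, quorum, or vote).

Invalid — vote requirement not satisfied.

Notice: 21 days given; 21 required. Satisfied.
Quorum: 10% of 27,738 = 2,773.80, rounded up to 2,774; 2,780 present. Satisfied.
Vote: requires three-fifths of those present (2,780); 3/5 of 2780 = 1668, so 1,668 needed; 1,522 in favor. Not satisfied.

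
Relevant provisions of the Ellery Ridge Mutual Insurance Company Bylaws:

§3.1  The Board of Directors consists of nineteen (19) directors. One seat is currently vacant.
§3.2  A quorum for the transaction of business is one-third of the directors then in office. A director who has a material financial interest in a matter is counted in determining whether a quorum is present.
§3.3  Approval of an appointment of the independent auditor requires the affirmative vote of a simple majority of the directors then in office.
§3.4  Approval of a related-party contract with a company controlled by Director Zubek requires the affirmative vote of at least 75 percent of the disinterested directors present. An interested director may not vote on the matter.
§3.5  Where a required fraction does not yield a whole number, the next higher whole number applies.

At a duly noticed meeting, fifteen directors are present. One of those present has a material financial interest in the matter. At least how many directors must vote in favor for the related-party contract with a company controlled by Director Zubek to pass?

11

The related-party contract with a company controlled by Director Zubek requires three-fourths of the disinterested directors present (15 − 1 = 14).
3/4 of 14 = 10.50, rounded up to 11.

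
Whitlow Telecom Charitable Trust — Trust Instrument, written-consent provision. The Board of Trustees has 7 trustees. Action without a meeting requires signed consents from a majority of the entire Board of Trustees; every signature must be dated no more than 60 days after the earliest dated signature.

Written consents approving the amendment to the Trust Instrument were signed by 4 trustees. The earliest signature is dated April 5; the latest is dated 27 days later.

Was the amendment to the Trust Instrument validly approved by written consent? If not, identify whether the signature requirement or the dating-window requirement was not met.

Effective — both the signature and dating-window requirements are satisfied.

Signatures required: a majority of 7 — a majority of 7 is 4, so 4 needed; 4 signed. Sufficient.
Dating window: the latest signature is 27 days after the earliest; the limit is 60 days. Within the window.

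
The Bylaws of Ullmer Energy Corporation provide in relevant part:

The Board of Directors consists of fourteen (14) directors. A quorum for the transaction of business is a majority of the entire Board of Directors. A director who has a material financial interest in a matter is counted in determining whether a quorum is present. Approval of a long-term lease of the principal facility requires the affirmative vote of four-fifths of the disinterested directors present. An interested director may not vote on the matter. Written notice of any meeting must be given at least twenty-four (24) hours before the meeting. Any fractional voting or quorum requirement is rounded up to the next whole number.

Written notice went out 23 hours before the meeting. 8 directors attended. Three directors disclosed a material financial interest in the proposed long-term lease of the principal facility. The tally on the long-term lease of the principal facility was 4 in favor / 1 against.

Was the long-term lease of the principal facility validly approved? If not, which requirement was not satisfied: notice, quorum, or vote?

Invalid — notice requirement not satisfied.

Notice: 23 hours given; 24 required (23 < 24). Not satisfied.
Quorum: 8 present (interested directors count toward quorum); quorum is 8. Satisfied.
Vote: the long-term lease of the principal facility requires four-fifths of the disinterested directors present (8 − 3 = 5). 4/5 of 5 = 4, so 4 affirmative votes are needed; 4 voted in favor. Satisfied.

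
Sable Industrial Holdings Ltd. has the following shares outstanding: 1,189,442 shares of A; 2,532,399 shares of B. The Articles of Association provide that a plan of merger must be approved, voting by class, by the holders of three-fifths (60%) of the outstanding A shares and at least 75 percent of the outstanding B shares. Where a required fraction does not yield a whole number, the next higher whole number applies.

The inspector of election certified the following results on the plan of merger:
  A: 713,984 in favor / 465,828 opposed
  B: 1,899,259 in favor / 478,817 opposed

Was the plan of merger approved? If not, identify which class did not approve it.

A: 3/5 of 1189442 = 713665.20, rounded up to 713666; 713,666 required, 713,984 in favor — approved.
B: 3/4 of 2532399 = 1899299.25, rounded up to 1899300; 1,899,300 required, 1,899,259 in favor — not approved.

Not approved — the B shares did not give the required vote.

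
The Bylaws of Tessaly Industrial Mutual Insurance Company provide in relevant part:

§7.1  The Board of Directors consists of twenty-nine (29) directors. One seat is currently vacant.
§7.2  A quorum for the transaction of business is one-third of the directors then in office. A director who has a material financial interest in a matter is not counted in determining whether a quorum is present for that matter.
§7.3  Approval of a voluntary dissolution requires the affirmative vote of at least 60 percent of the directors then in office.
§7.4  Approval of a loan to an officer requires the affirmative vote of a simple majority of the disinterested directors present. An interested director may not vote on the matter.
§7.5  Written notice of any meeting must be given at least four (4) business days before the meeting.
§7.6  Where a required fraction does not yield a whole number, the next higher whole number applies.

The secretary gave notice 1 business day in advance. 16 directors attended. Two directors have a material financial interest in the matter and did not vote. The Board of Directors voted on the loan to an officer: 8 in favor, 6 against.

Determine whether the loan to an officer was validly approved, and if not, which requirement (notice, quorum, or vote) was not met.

Notice: 1 business day given; 4 required (1 < 4). Not satisfied.
Quorum: 16 present, but the 2 interested directors do not count, leaving 14. Quorum is 10. Satisfied.
Vote: the loan to an officer requires a majority of the disinterested directors present (16 − 2 = 14). A majority of 14 is 8, so 8 affirmative votes are needed; 8 voted in favor. Satisfied.

Invalid — notice requirement not satisfied.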